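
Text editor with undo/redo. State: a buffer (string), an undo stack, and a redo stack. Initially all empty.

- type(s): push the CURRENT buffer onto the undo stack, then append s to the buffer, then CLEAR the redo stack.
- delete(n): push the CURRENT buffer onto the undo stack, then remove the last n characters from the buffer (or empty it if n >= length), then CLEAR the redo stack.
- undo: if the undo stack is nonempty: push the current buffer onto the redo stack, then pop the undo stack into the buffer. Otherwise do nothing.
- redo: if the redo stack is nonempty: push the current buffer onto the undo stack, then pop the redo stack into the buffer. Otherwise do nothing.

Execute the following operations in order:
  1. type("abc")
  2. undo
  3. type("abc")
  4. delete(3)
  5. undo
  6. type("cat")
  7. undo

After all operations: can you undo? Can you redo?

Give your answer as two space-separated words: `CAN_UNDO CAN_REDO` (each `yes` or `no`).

After op 1 (type): buf='abc' undo_depth=1 redo_depth=0
After op 2 (undo): buf='(empty)' undo_depth=0 redo_depth=1
After op 3 (type): buf='abc' undo_depth=1 redo_depth=0
After op 4 (delete): buf='(empty)' undo_depth=2 redo_depth=0
After op 5 (undo): buf='abc' undo_depth=1 redo_depth=1
After op 6 (type): buf='abccat' undo_depth=2 redo_depth=0
After op 7 (undo): buf='abc' undo_depth=1 redo_depth=1

Answer: yes yes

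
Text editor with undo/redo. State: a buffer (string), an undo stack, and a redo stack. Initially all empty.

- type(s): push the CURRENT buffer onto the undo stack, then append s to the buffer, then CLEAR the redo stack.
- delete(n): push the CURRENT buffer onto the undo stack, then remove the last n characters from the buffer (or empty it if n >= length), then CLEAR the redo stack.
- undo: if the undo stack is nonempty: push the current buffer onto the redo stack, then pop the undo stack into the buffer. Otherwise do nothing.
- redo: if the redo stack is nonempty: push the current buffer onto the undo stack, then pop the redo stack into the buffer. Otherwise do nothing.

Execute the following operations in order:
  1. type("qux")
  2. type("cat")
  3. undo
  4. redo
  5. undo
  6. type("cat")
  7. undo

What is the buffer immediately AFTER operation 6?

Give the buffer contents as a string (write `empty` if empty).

Answer: quxcat

Derivation:
After op 1 (type): buf='qux' undo_depth=1 redo_depth=0
After op 2 (type): buf='quxcat' undo_depth=2 redo_depth=0
After op 3 (undo): buf='qux' undo_depth=1 redo_depth=1
After op 4 (redo): buf='quxcat' undo_depth=2 redo_depth=0
After op 5 (undo): buf='qux' undo_depth=1 redo_depth=1
After op 6 (type): buf='quxcat' undo_depth=2 redo_depth=0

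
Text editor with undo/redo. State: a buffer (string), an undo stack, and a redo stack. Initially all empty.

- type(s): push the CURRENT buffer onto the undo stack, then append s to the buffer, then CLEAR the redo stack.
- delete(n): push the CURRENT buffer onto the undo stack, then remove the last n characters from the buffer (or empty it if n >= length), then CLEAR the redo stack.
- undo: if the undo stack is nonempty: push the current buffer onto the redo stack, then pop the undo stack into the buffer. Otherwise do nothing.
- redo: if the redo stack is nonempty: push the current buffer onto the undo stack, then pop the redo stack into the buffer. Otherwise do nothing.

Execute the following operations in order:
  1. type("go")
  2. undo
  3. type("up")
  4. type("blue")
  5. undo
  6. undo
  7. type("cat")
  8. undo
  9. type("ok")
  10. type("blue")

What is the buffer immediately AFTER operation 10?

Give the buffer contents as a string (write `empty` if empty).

Answer: okblue

Derivation:
After op 1 (type): buf='go' undo_depth=1 redo_depth=0
After op 2 (undo): buf='(empty)' undo_depth=0 redo_depth=1
After op 3 (type): buf='up' undo_depth=1 redo_depth=0
After op 4 (type): buf='upblue' undo_depth=2 redo_depth=0
After op 5 (undo): buf='up' undo_depth=1 redo_depth=1
After op 6 (undo): buf='(empty)' undo_depth=0 redo_depth=2
After op 7 (type): buf='cat' undo_depth=1 redo_depth=0
After op 8 (undo): buf='(empty)' undo_depth=0 redo_depth=1
After op 9 (type): buf='ok' undo_depth=1 redo_depth=0
After op 10 (type): buf='okblue' undo_depth=2 redo_depth=0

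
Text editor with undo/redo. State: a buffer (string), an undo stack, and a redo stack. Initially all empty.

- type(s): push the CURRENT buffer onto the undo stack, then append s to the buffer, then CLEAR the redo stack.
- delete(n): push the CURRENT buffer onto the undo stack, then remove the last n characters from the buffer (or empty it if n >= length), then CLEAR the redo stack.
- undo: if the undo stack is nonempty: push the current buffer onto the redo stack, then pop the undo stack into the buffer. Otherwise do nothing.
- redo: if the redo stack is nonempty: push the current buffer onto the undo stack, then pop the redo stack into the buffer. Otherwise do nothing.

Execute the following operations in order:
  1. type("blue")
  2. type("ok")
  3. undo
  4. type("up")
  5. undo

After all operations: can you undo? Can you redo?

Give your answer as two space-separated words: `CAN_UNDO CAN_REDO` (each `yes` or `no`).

After op 1 (type): buf='blue' undo_depth=1 redo_depth=0
After op 2 (type): buf='blueok' undo_depth=2 redo_depth=0
After op 3 (undo): buf='blue' undo_depth=1 redo_depth=1
After op 4 (type): buf='blueup' undo_depth=2 redo_depth=0
After op 5 (undo): buf='blue' undo_depth=1 redo_depth=1

Answer: yes yes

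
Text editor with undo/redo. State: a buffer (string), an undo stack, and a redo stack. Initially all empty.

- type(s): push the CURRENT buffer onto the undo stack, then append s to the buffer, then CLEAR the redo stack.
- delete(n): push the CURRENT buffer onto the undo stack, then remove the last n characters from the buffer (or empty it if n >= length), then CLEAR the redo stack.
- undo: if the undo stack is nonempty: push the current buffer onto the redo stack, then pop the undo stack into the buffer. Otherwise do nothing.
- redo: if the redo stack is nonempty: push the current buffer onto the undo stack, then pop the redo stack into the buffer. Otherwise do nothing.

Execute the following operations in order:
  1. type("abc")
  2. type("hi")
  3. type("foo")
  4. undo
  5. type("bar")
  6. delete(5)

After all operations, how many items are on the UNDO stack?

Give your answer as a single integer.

After op 1 (type): buf='abc' undo_depth=1 redo_depth=0
After op 2 (type): buf='abchi' undo_depth=2 redo_depth=0
After op 3 (type): buf='abchifoo' undo_depth=3 redo_depth=0
After op 4 (undo): buf='abchi' undo_depth=2 redo_depth=1
After op 5 (type): buf='abchibar' undo_depth=3 redo_depth=0
After op 6 (delete): buf='abc' undo_depth=4 redo_depth=0

Answer: 4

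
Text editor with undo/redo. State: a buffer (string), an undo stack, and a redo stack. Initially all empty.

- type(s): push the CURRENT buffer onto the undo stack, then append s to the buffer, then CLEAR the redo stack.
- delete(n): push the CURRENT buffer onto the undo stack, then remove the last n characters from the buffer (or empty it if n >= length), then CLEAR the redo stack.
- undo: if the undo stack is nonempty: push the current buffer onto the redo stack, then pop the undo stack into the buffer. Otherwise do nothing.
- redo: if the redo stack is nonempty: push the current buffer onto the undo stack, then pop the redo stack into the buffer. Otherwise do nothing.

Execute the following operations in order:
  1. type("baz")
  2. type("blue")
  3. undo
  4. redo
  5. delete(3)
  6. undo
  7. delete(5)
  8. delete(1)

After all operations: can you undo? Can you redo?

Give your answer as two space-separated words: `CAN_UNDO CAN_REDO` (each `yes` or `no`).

After op 1 (type): buf='baz' undo_depth=1 redo_depth=0
After op 2 (type): buf='bazblue' undo_depth=2 redo_depth=0
After op 3 (undo): buf='baz' undo_depth=1 redo_depth=1
After op 4 (redo): buf='bazblue' undo_depth=2 redo_depth=0
After op 5 (delete): buf='bazb' undo_depth=3 redo_depth=0
After op 6 (undo): buf='bazblue' undo_depth=2 redo_depth=1
After op 7 (delete): buf='ba' undo_depth=3 redo_depth=0
After op 8 (delete): buf='b' undo_depth=4 redo_depth=0

Answer: yes no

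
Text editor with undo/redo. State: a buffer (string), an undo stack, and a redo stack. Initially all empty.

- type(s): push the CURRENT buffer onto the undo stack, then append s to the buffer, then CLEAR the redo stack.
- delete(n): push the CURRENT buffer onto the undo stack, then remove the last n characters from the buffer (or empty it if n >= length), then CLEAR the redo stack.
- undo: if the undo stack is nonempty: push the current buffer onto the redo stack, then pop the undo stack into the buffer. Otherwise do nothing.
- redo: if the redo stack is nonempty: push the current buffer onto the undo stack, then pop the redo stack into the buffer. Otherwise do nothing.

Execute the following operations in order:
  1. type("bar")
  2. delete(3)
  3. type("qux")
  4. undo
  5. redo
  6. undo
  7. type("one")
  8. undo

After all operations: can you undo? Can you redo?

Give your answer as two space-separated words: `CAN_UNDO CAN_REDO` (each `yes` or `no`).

After op 1 (type): buf='bar' undo_depth=1 redo_depth=0
After op 2 (delete): buf='(empty)' undo_depth=2 redo_depth=0
After op 3 (type): buf='qux' undo_depth=3 redo_depth=0
After op 4 (undo): buf='(empty)' undo_depth=2 redo_depth=1
After op 5 (redo): buf='qux' undo_depth=3 redo_depth=0
After op 6 (undo): buf='(empty)' undo_depth=2 redo_depth=1
After op 7 (type): buf='one' undo_depth=3 redo_depth=0
After op 8 (undo): buf='(empty)' undo_depth=2 redo_depth=1

Answer: yes yes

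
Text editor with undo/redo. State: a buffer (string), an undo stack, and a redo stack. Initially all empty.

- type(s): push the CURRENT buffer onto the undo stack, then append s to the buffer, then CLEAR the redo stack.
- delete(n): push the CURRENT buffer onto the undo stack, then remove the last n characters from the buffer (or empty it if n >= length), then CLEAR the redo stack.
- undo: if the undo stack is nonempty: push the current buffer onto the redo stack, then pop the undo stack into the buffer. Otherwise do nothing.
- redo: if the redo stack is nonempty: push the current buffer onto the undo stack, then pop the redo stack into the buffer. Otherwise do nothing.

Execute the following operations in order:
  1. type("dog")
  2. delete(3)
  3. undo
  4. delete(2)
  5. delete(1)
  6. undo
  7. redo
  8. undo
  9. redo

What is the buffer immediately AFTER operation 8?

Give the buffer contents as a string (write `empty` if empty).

Answer: d

Derivation:
After op 1 (type): buf='dog' undo_depth=1 redo_depth=0
After op 2 (delete): buf='(empty)' undo_depth=2 redo_depth=0
After op 3 (undo): buf='dog' undo_depth=1 redo_depth=1
After op 4 (delete): buf='d' undo_depth=2 redo_depth=0
After op 5 (delete): buf='(empty)' undo_depth=3 redo_depth=0
After op 6 (undo): buf='d' undo_depth=2 redo_depth=1
After op 7 (redo): buf='(empty)' undo_depth=3 redo_depth=0
After op 8 (undo): buf='d' undo_depth=2 redo_depth=1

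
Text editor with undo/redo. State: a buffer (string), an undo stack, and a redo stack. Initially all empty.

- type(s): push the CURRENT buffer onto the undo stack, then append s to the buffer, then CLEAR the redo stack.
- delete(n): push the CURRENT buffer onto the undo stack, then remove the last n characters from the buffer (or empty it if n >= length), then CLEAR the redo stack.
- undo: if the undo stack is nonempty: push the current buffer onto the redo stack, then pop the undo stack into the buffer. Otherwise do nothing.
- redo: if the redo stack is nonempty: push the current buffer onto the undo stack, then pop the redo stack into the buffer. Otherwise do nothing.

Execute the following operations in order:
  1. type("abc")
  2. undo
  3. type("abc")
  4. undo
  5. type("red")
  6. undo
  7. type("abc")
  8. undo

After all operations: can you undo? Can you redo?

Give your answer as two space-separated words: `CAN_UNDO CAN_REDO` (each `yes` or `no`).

After op 1 (type): buf='abc' undo_depth=1 redo_depth=0
After op 2 (undo): buf='(empty)' undo_depth=0 redo_depth=1
After op 3 (type): buf='abc' undo_depth=1 redo_depth=0
After op 4 (undo): buf='(empty)' undo_depth=0 redo_depth=1
After op 5 (type): buf='red' undo_depth=1 redo_depth=0
After op 6 (undo): buf='(empty)' undo_depth=0 redo_depth=1
After op 7 (type): buf='abc' undo_depth=1 redo_depth=0
After op 8 (undo): buf='(empty)' undo_depth=0 redo_depth=1

Answer: no yes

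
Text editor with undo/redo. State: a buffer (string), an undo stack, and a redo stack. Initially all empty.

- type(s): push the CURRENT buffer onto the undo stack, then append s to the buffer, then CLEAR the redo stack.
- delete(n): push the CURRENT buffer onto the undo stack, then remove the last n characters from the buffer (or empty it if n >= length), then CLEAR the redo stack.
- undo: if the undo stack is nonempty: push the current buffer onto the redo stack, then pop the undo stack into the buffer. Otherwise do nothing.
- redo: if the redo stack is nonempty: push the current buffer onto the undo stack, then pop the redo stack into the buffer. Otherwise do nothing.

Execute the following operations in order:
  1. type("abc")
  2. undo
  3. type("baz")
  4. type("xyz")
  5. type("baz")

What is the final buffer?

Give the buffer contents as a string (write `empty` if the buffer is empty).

After op 1 (type): buf='abc' undo_depth=1 redo_depth=0
After op 2 (undo): buf='(empty)' undo_depth=0 redo_depth=1
After op 3 (type): buf='baz' undo_depth=1 redo_depth=0
After op 4 (type): buf='bazxyz' undo_depth=2 redo_depth=0
After op 5 (type): buf='bazxyzbaz' undo_depth=3 redo_depth=0

Answer: bazxyzbaz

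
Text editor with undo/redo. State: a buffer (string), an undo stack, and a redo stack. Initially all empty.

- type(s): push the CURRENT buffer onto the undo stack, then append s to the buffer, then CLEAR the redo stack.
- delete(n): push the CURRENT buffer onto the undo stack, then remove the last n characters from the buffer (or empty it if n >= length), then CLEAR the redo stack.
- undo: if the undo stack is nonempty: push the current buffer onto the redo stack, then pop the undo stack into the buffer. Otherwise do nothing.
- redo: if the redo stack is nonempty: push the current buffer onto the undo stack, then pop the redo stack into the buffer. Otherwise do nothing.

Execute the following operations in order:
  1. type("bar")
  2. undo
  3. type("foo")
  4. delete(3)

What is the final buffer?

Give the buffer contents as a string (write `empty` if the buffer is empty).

Answer: empty

Derivation:
After op 1 (type): buf='bar' undo_depth=1 redo_depth=0
After op 2 (undo): buf='(empty)' undo_depth=0 redo_depth=1
After op 3 (type): buf='foo' undo_depth=1 redo_depth=0
After op 4 (delete): buf='(empty)' undo_depth=2 redo_depth=0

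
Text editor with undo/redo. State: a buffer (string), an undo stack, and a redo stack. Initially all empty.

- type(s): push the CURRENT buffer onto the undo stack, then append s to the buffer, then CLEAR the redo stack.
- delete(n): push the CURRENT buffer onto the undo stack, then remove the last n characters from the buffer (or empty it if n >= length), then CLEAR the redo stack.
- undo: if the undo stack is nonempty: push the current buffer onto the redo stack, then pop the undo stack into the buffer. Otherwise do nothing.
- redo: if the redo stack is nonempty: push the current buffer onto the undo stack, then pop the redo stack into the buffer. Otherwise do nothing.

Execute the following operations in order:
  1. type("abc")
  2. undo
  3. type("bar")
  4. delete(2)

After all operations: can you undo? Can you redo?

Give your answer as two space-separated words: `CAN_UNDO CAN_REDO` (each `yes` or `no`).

Answer: yes no

Derivation:
After op 1 (type): buf='abc' undo_depth=1 redo_depth=0
After op 2 (undo): buf='(empty)' undo_depth=0 redo_depth=1
After op 3 (type): buf='bar' undo_depth=1 redo_depth=0
After op 4 (delete): buf='b' undo_depth=2 redo_depth=0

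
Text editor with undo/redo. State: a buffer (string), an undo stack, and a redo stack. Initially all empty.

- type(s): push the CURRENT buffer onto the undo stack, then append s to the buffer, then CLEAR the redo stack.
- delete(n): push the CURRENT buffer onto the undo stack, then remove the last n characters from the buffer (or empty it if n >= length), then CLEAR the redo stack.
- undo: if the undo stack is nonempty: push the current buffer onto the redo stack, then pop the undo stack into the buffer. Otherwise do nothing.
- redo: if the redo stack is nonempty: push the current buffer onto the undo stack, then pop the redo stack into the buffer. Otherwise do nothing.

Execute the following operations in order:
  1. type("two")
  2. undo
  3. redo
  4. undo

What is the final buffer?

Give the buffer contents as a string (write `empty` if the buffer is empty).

After op 1 (type): buf='two' undo_depth=1 redo_depth=0
After op 2 (undo): buf='(empty)' undo_depth=0 redo_depth=1
After op 3 (redo): buf='two' undo_depth=1 redo_depth=0
After op 4 (undo): buf='(empty)' undo_depth=0 redo_depth=1

Answer: empty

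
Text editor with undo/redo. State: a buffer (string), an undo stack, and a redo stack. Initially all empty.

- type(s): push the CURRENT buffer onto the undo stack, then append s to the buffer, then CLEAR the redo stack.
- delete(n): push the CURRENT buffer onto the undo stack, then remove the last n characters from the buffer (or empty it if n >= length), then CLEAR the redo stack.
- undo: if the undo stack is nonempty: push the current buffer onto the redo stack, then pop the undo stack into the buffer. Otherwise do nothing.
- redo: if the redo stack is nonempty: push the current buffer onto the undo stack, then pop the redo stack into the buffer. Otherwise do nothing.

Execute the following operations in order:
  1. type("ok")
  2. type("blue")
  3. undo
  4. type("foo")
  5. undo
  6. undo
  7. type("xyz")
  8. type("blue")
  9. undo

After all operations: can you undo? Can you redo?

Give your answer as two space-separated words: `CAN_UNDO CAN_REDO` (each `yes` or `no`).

After op 1 (type): buf='ok' undo_depth=1 redo_depth=0
After op 2 (type): buf='okblue' undo_depth=2 redo_depth=0
After op 3 (undo): buf='ok' undo_depth=1 redo_depth=1
After op 4 (type): buf='okfoo' undo_depth=2 redo_depth=0
After op 5 (undo): buf='ok' undo_depth=1 redo_depth=1
After op 6 (undo): buf='(empty)' undo_depth=0 redo_depth=2
After op 7 (type): buf='xyz' undo_depth=1 redo_depth=0
After op 8 (type): buf='xyzblue' undo_depth=2 redo_depth=0
After op 9 (undo): buf='xyz' undo_depth=1 redo_depth=1

Answer: yes yes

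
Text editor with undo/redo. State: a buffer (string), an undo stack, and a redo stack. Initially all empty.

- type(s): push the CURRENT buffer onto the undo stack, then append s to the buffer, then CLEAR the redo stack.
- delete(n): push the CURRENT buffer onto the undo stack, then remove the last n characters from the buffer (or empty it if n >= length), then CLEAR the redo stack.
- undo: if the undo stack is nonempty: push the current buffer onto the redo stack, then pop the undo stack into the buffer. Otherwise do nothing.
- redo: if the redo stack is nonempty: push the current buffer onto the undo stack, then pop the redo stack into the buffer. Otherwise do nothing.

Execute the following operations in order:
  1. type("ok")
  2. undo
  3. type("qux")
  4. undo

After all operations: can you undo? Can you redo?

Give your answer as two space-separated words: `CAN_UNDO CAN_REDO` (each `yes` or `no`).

Answer: no yes

Derivation:
After op 1 (type): buf='ok' undo_depth=1 redo_depth=0
After op 2 (undo): buf='(empty)' undo_depth=0 redo_depth=1
After op 3 (type): buf='qux' undo_depth=1 redo_depth=0
After op 4 (undo): buf='(empty)' undo_depth=0 redo_depth=1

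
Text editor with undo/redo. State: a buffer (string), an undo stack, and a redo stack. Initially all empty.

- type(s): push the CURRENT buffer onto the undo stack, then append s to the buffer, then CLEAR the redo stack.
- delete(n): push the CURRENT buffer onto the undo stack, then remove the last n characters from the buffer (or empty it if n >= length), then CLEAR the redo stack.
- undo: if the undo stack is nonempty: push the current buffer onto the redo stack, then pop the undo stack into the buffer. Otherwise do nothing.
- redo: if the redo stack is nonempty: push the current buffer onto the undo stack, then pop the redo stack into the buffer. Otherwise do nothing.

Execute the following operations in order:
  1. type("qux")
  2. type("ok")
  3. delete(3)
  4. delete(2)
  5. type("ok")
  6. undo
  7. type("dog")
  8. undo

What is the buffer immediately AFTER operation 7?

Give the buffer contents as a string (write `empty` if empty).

After op 1 (type): buf='qux' undo_depth=1 redo_depth=0
After op 2 (type): buf='quxok' undo_depth=2 redo_depth=0
After op 3 (delete): buf='qu' undo_depth=3 redo_depth=0
After op 4 (delete): buf='(empty)' undo_depth=4 redo_depth=0
After op 5 (type): buf='ok' undo_depth=5 redo_depth=0
After op 6 (undo): buf='(empty)' undo_depth=4 redo_depth=1
After op 7 (type): buf='dog' undo_depth=5 redo_depth=0

Answer: dog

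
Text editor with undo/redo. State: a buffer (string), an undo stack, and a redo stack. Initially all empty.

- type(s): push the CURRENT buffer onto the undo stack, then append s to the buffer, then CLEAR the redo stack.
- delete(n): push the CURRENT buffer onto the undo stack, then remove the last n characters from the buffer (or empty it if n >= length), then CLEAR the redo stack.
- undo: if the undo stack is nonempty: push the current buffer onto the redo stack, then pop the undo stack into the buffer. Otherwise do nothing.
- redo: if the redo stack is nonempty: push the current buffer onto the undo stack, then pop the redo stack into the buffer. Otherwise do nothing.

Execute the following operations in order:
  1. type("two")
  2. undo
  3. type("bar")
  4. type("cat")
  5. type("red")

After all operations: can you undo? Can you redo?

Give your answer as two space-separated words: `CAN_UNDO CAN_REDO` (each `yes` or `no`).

After op 1 (type): buf='two' undo_depth=1 redo_depth=0
After op 2 (undo): buf='(empty)' undo_depth=0 redo_depth=1
After op 3 (type): buf='bar' undo_depth=1 redo_depth=0
After op 4 (type): buf='barcat' undo_depth=2 redo_depth=0
After op 5 (type): buf='barcatred' undo_depth=3 redo_depth=0

Answer: yes no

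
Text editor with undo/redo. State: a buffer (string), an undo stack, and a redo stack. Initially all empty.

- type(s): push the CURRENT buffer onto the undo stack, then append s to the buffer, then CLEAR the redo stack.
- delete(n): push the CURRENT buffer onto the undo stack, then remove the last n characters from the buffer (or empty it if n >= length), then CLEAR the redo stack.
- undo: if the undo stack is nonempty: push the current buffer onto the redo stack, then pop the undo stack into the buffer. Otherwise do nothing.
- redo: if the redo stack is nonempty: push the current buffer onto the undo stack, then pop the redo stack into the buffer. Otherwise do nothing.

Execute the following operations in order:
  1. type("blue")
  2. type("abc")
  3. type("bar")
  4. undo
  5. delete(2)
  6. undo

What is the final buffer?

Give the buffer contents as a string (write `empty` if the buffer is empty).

After op 1 (type): buf='blue' undo_depth=1 redo_depth=0
After op 2 (type): buf='blueabc' undo_depth=2 redo_depth=0
After op 3 (type): buf='blueabcbar' undo_depth=3 redo_depth=0
After op 4 (undo): buf='blueabc' undo_depth=2 redo_depth=1
After op 5 (delete): buf='bluea' undo_depth=3 redo_depth=0
After op 6 (undo): buf='blueabc' undo_depth=2 redo_depth=1

Answer: blueabc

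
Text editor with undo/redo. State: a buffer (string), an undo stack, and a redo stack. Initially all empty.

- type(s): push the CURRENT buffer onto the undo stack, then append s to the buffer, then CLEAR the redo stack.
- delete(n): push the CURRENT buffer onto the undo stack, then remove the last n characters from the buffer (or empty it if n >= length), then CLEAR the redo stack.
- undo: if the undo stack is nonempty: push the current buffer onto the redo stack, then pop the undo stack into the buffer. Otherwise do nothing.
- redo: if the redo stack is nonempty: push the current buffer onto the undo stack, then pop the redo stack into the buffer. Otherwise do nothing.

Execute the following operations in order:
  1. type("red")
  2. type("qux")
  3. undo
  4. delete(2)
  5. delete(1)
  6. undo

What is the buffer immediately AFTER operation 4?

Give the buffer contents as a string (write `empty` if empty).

Answer: r

Derivation:
After op 1 (type): buf='red' undo_depth=1 redo_depth=0
After op 2 (type): buf='redqux' undo_depth=2 redo_depth=0
After op 3 (undo): buf='red' undo_depth=1 redo_depth=1
After op 4 (delete): buf='r' undo_depth=2 redo_depth=0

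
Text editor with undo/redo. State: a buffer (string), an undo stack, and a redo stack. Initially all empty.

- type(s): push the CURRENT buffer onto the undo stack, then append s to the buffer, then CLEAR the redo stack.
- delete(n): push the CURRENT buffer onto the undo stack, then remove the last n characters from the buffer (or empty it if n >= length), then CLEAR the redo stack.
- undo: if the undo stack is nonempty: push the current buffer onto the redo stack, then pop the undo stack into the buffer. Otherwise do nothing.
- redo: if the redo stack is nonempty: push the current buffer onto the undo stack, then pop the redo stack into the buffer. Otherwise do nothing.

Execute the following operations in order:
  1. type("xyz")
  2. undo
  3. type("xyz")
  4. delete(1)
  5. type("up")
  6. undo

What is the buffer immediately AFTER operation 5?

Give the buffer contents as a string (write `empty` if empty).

After op 1 (type): buf='xyz' undo_depth=1 redo_depth=0
After op 2 (undo): buf='(empty)' undo_depth=0 redo_depth=1
After op 3 (type): buf='xyz' undo_depth=1 redo_depth=0
After op 4 (delete): buf='xy' undo_depth=2 redo_depth=0
After op 5 (type): buf='xyup' undo_depth=3 redo_depth=0

Answer: xyup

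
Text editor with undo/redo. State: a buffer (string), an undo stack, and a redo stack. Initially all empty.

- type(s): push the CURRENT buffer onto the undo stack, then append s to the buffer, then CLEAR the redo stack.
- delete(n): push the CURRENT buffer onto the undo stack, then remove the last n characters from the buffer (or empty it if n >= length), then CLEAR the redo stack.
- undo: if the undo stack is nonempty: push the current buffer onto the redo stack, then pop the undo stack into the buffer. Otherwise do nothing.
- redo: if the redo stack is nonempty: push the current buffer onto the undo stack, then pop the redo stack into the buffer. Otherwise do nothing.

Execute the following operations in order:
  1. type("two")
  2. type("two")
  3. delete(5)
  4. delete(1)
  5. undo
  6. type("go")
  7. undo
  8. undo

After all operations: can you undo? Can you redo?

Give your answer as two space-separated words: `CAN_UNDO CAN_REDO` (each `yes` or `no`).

Answer: yes yes

Derivation:
After op 1 (type): buf='two' undo_depth=1 redo_depth=0
After op 2 (type): buf='twotwo' undo_depth=2 redo_depth=0
After op 3 (delete): buf='t' undo_depth=3 redo_depth=0
After op 4 (delete): buf='(empty)' undo_depth=4 redo_depth=0
After op 5 (undo): buf='t' undo_depth=3 redo_depth=1
After op 6 (type): buf='tgo' undo_depth=4 redo_depth=0
After op 7 (undo): buf='t' undo_depth=3 redo_depth=1
After op 8 (undo): buf='twotwo' undo_depth=2 redo_depth=2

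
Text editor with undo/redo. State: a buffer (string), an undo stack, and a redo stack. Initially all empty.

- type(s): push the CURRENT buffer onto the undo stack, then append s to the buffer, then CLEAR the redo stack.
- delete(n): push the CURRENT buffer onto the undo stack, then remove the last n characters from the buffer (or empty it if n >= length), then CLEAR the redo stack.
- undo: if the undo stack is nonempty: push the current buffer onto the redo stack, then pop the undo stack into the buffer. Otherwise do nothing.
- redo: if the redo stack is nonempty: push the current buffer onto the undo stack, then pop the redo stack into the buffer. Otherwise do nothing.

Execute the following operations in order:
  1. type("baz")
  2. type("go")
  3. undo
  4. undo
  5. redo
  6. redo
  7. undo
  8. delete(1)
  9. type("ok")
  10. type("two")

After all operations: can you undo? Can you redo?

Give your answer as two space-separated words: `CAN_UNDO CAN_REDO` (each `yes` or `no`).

After op 1 (type): buf='baz' undo_depth=1 redo_depth=0
After op 2 (type): buf='bazgo' undo_depth=2 redo_depth=0
After op 3 (undo): buf='baz' undo_depth=1 redo_depth=1
After op 4 (undo): buf='(empty)' undo_depth=0 redo_depth=2
After op 5 (redo): buf='baz' undo_depth=1 redo_depth=1
After op 6 (redo): buf='bazgo' undo_depth=2 redo_depth=0
After op 7 (undo): buf='baz' undo_depth=1 redo_depth=1
After op 8 (delete): buf='ba' undo_depth=2 redo_depth=0
After op 9 (type): buf='baok' undo_depth=3 redo_depth=0
After op 10 (type): buf='baoktwo' undo_depth=4 redo_depth=0

Answer: yes no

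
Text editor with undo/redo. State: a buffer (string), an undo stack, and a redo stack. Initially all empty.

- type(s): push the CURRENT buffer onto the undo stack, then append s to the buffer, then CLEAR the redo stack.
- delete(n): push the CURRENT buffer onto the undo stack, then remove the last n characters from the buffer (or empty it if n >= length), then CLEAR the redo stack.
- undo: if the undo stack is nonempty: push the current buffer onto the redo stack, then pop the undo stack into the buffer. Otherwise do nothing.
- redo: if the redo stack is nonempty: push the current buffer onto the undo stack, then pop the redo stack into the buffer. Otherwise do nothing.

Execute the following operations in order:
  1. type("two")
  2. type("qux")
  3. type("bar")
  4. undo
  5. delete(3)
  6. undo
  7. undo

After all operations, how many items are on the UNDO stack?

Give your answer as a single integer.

After op 1 (type): buf='two' undo_depth=1 redo_depth=0
After op 2 (type): buf='twoqux' undo_depth=2 redo_depth=0
After op 3 (type): buf='twoquxbar' undo_depth=3 redo_depth=0
After op 4 (undo): buf='twoqux' undo_depth=2 redo_depth=1
After op 5 (delete): buf='two' undo_depth=3 redo_depth=0
After op 6 (undo): buf='twoqux' undo_depth=2 redo_depth=1
After op 7 (undo): buf='two' undo_depth=1 redo_depth=2

Answer: 1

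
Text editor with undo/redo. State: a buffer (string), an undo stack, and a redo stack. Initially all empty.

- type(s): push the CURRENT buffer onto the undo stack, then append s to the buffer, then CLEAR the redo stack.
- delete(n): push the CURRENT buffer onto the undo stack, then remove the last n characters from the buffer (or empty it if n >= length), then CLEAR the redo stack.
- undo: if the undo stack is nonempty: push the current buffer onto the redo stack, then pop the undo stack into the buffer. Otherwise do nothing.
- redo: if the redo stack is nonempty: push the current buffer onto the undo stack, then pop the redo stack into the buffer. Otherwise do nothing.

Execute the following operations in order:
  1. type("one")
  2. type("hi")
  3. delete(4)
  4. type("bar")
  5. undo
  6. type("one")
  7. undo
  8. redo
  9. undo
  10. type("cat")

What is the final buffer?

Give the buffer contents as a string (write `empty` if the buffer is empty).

Answer: ocat

Derivation:
After op 1 (type): buf='one' undo_depth=1 redo_depth=0
After op 2 (type): buf='onehi' undo_depth=2 redo_depth=0
After op 3 (delete): buf='o' undo_depth=3 redo_depth=0
After op 4 (type): buf='obar' undo_depth=4 redo_depth=0
After op 5 (undo): buf='o' undo_depth=3 redo_depth=1
After op 6 (type): buf='oone' undo_depth=4 redo_depth=0
After op 7 (undo): buf='o' undo_depth=3 redo_depth=1
After op 8 (redo): buf='oone' undo_depth=4 redo_depth=0
After op 9 (undo): buf='o' undo_depth=3 redo_depth=1
After op 10 (type): buf='ocat' undo_depth=4 redo_depth=0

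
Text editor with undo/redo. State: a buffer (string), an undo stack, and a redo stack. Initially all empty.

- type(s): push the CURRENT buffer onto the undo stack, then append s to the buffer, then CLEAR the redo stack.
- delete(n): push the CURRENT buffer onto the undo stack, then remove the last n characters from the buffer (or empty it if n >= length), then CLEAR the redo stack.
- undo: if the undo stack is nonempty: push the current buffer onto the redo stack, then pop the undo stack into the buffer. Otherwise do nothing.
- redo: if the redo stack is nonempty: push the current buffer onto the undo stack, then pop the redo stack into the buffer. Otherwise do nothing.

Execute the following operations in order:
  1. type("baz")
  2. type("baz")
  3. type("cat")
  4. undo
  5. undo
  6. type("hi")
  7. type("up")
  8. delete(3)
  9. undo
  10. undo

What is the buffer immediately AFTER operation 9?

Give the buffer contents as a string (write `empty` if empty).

Answer: bazhiup

Derivation:
After op 1 (type): buf='baz' undo_depth=1 redo_depth=0
After op 2 (type): buf='bazbaz' undo_depth=2 redo_depth=0
After op 3 (type): buf='bazbazcat' undo_depth=3 redo_depth=0
After op 4 (undo): buf='bazbaz' undo_depth=2 redo_depth=1
After op 5 (undo): buf='baz' undo_depth=1 redo_depth=2
After op 6 (type): buf='bazhi' undo_depth=2 redo_depth=0
After op 7 (type): buf='bazhiup' undo_depth=3 redo_depth=0
After op 8 (delete): buf='bazh' undo_depth=4 redo_depth=0
After op 9 (undo): buf='bazhiup' undo_depth=3 redo_depth=1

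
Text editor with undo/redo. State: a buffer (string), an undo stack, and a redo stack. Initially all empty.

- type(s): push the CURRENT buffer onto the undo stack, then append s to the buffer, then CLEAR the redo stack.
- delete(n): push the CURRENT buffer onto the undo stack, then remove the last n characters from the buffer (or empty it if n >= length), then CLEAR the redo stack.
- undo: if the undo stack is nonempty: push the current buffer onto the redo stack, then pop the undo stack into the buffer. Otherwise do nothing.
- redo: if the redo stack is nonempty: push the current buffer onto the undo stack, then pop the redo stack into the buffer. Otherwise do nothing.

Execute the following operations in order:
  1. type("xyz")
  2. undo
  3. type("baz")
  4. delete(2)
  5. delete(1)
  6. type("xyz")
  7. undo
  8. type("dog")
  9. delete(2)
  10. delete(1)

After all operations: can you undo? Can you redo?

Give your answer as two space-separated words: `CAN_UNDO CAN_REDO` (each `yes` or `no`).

Answer: yes no

Derivation:
After op 1 (type): buf='xyz' undo_depth=1 redo_depth=0
After op 2 (undo): buf='(empty)' undo_depth=0 redo_depth=1
After op 3 (type): buf='baz' undo_depth=1 redo_depth=0
After op 4 (delete): buf='b' undo_depth=2 redo_depth=0
After op 5 (delete): buf='(empty)' undo_depth=3 redo_depth=0
After op 6 (type): buf='xyz' undo_depth=4 redo_depth=0
After op 7 (undo): buf='(empty)' undo_depth=3 redo_depth=1
After op 8 (type): buf='dog' undo_depth=4 redo_depth=0
After op 9 (delete): buf='d' undo_depth=5 redo_depth=0
After op 10 (delete): buf='(empty)' undo_depth=6 redo_depth=0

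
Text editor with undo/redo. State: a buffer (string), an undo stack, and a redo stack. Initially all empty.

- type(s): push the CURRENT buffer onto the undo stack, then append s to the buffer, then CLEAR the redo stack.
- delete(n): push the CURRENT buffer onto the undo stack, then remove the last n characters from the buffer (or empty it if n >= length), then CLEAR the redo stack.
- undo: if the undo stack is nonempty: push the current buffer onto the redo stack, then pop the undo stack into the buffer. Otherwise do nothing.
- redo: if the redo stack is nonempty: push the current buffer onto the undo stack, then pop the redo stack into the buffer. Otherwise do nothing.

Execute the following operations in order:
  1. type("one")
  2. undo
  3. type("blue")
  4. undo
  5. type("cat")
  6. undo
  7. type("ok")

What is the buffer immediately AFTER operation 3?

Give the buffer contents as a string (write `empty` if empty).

Answer: blue

Derivation:
After op 1 (type): buf='one' undo_depth=1 redo_depth=0
After op 2 (undo): buf='(empty)' undo_depth=0 redo_depth=1
After op 3 (type): buf='blue' undo_depth=1 redo_depth=0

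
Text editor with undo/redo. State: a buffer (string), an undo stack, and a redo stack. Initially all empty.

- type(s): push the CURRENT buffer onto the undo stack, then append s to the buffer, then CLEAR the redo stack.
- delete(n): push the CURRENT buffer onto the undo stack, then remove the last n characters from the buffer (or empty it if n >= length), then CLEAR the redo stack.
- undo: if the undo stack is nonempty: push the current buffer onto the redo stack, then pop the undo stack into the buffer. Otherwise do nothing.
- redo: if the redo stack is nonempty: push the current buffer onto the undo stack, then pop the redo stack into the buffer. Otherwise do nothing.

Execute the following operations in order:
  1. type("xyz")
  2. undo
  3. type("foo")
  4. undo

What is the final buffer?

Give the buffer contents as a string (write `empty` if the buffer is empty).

After op 1 (type): buf='xyz' undo_depth=1 redo_depth=0
After op 2 (undo): buf='(empty)' undo_depth=0 redo_depth=1
After op 3 (type): buf='foo' undo_depth=1 redo_depth=0
After op 4 (undo): buf='(empty)' undo_depth=0 redo_depth=1

Answer: empty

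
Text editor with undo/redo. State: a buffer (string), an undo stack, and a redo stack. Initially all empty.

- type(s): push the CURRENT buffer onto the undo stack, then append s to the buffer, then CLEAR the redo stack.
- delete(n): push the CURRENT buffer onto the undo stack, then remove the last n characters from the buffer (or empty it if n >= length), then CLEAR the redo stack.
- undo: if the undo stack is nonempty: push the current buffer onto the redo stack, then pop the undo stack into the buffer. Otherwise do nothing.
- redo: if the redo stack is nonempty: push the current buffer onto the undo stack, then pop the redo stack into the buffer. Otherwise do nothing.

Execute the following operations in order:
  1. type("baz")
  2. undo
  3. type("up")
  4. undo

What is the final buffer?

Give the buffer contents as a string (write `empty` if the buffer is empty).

After op 1 (type): buf='baz' undo_depth=1 redo_depth=0
After op 2 (undo): buf='(empty)' undo_depth=0 redo_depth=1
After op 3 (type): buf='up' undo_depth=1 redo_depth=0
After op 4 (undo): buf='(empty)' undo_depth=0 redo_depth=1

Answer: empty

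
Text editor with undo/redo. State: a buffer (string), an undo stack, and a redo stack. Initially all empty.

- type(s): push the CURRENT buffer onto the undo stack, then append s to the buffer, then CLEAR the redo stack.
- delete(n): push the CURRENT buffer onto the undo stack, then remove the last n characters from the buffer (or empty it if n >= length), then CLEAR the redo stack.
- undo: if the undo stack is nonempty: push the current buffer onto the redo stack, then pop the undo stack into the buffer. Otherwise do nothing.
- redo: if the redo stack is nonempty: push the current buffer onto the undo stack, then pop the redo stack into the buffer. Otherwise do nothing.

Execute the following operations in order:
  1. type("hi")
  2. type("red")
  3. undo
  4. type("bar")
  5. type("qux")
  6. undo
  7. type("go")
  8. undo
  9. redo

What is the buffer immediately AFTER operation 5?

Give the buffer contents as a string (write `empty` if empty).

Answer: hibarqux

Derivation:
After op 1 (type): buf='hi' undo_depth=1 redo_depth=0
After op 2 (type): buf='hired' undo_depth=2 redo_depth=0
After op 3 (undo): buf='hi' undo_depth=1 redo_depth=1
After op 4 (type): buf='hibar' undo_depth=2 redo_depth=0
After op 5 (type): buf='hibarqux' undo_depth=3 redo_depth=0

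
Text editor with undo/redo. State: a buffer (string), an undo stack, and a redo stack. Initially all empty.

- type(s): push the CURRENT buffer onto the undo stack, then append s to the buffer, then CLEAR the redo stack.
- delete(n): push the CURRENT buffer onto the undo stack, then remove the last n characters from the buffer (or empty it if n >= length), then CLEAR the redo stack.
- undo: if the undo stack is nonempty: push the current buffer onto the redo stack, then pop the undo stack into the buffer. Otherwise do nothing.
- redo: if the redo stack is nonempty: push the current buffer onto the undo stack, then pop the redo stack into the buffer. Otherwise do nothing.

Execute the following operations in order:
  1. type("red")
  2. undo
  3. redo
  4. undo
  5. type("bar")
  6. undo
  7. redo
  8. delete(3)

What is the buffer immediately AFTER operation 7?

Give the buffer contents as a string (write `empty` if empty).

After op 1 (type): buf='red' undo_depth=1 redo_depth=0
After op 2 (undo): buf='(empty)' undo_depth=0 redo_depth=1
After op 3 (redo): buf='red' undo_depth=1 redo_depth=0
After op 4 (undo): buf='(empty)' undo_depth=0 redo_depth=1
After op 5 (type): buf='bar' undo_depth=1 redo_depth=0
After op 6 (undo): buf='(empty)' undo_depth=0 redo_depth=1
After op 7 (redo): buf='bar' undo_depth=1 redo_depth=0

Answer: bar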